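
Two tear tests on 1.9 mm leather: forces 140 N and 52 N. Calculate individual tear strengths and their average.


Tear 1 = 140 / 1.9 = 73.7 N/mm
Tear 2 = 52 / 1.9 = 27.4 N/mm
Average = (73.7 + 27.4) / 2 = 50.6 N/mm


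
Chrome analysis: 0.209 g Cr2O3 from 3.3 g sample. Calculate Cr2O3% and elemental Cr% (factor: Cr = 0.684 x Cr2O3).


Cr2O3 = 6.33%
Cr = 4.33%


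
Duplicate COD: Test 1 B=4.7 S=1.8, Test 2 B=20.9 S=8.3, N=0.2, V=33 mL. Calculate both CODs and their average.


COD1 = (4.7 - 1.8) x 0.2 x 8000 / 33 = 140.6 mg/L
COD2 = (20.9 - 8.3) x 0.2 x 8000 / 33 = 610.9 mg/L
Average = (140.6 + 610.9) / 2 = 375.8 mg/L


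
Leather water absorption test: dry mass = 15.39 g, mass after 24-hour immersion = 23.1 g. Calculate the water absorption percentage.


50.1%


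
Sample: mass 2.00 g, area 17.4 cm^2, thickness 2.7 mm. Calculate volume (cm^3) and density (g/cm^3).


Thickness in cm = 2.7 / 10 = 0.27 cm
Volume = 17.4 x 0.27 = 4.698 cm^3
Density = 2.00 / 4.698 = 0.426 g/cm^3


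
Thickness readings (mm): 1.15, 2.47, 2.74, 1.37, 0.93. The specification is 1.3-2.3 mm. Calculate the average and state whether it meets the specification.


Sum = 8.66
Average = 8.66 / 5 = 1.73 mm
Specification range: 1.3 to 2.3 mm
Within spec: Yes


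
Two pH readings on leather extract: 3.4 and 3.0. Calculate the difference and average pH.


Difference = 0.4
Average pH = 3.20

Difference = |3.4 - 3.0| = 0.4
Average = (3.4 + 3.0) / 2 = 3.20


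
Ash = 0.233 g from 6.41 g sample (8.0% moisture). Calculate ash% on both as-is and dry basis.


As-is ash = 3.63%
Dry-basis ash = 3.95%

As-is ash% = 0.233 / 6.41 x 100 = 3.63%
Dry mass = 6.41 x (100 - 8.0) / 100 = 5.8972 g
Dry-basis ash% = 0.233 / 5.8972 x 100 = 3.95%


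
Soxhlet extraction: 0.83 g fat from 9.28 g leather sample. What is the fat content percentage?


Fat content = 0.83 / 9.28 x 100
Fat = 8.9%


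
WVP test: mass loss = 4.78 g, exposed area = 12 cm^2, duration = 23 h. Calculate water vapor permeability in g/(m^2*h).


173.19 g/(m^2*h)

WVP = mass_loss / (area x time) x 10000
WVP = 4.78 / (12 x 23) x 10000
WVP = 4.78 / 276 x 10000 = 173.19 g/(m^2*h)


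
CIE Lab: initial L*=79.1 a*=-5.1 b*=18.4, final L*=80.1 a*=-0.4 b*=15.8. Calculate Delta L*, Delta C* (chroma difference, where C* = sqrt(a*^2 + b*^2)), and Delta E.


Delta L* = 80.1 - 79.1 = 1.0
C1* = sqrt((-5.1)^2 + (18.4)^2) = 19.094
C2* = sqrt((-0.4)^2 + (15.8)^2) = 15.805
Delta C* = 15.805 - 19.094 = -3.29
Delta E = sqrt((1.0)^2 + (4.7)^2 + (-2.6)^2) = 5.46


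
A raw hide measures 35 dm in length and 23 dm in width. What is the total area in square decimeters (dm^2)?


Area = length x width
Area = 35 x 23 = 805 dm^2


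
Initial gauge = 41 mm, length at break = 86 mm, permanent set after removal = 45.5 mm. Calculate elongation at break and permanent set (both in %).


Elongation at break = (86 - 41) / 41 x 100 = 109.8%
Permanent set = (45.5 - 41) / 41 x 100 = 11.0%


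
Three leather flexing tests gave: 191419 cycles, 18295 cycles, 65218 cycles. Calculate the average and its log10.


Average = (191419 + 18295 + 65218) / 3 = 91644 cycles
log10(91644) = 4.96


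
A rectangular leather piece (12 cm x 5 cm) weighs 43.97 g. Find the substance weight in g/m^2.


Area = 12 x 5 = 60 cm^2
SW = 43.97 / 60 x 10000 = 7328.3 g/m^2


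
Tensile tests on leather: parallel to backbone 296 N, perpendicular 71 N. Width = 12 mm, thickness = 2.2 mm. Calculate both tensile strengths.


Area = 12 x 2.2 = 26.4 mm^2
TS (parallel) = 296 / 26.4 = 11.21 N/mm^2
TS (perpendicular) = 71 / 26.4 = 2.69 N/mm^2


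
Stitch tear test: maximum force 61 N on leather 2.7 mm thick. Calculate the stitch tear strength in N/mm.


22.6 N/mm

Stitch tear strength = force / thickness
STS = 61 / 2.7 = 22.6 N/mm


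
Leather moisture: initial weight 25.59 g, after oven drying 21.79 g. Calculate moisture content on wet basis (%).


Moisture = 25.59 - 21.79 = 3.80 g
MC = 3.80 / 25.59 x 100 = 14.8%


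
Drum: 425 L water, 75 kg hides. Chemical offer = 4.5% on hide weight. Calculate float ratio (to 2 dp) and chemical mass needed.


Float ratio = 5.67
Chemical needed = 3.375 kg


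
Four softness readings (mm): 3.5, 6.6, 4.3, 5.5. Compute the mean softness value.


4.98 mm

Sum = 3.5 + 6.6 + 4.3 + 5.5
Mean = 19.9 / 4 = 4.98 mm


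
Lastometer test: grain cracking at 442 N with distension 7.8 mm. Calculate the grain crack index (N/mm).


Grain crack index = force / distension
Index = 442 / 7.8 = 56.7 N/mm


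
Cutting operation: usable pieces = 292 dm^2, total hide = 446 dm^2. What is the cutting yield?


Yield = usable / total x 100
Yield = 292 / 446 x 100 = 65.5%


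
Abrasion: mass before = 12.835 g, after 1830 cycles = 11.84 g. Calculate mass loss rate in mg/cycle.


Mass loss = 12.835 - 11.84 = 0.995 g
Rate = 0.995 / 1830 x 1000 = 0.544 mg/cycle


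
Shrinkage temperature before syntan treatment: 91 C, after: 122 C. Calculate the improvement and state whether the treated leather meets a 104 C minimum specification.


Improvement = 31 C
Meets 104 C spec: Yes


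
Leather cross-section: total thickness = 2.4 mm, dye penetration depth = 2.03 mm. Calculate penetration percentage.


Penetration% = 2.03 / 2.4 x 100
Penetration = 84.6%


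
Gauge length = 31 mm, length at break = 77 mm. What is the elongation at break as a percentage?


148.4%

Extension = 77 - 31 = 46 mm
Elongation = 46 / 31 x 100 = 148.4%


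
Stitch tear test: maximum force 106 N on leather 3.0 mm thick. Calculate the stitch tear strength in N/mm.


35.3 N/mm


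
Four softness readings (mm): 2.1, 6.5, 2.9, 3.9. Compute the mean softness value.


3.85 mm

Sum = 2.1 + 6.5 + 2.9 + 3.9
Mean = 15.4 / 4 = 3.85 mm


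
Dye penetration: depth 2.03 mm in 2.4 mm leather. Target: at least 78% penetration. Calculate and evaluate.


Penetration = 84.6%
Meets target: Yes

Penetration = 2.03 / 2.4 x 100 = 84.6%
Target: 78%
Meets target: Yes


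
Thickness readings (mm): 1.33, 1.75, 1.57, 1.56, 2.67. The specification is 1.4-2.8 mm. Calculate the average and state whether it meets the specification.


Sum = 8.88
Average = 8.88 / 5 = 1.78 mm
Specification range: 1.4 to 2.8 mm
Within spec: Yes


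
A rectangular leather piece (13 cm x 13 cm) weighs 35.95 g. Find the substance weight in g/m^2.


Area = 13 x 13 = 169 cm^2
SW = 35.95 / 169 x 10000 = 2127.2 g/m^2


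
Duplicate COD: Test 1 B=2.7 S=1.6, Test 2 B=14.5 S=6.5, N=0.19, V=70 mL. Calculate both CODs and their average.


COD1 = (2.7 - 1.6) x 0.19 x 8000 / 70 = 23.9 mg/L
COD2 = (14.5 - 6.5) x 0.19 x 8000 / 70 = 173.7 mg/L
Average = (23.9 + 173.7) / 2 = 98.8 mg/L


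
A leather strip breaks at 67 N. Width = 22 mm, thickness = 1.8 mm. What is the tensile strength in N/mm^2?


Cross-sectional area = 22 x 1.8 = 39.6 mm^2
Tensile strength = 67 / 39.6 = 1.69 N/mm^2


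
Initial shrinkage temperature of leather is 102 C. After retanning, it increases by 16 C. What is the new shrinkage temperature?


New Ts = 102 + 16 = 118 C


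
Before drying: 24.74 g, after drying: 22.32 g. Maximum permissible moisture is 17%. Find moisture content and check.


Moisture content = 9.8%
Acceptable: Yes


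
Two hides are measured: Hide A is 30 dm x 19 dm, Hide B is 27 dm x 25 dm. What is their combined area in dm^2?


1245 dm^2

Hide A area = 30 x 19 = 570 dm^2
Hide B area = 27 x 25 = 675 dm^2
Total = 570 + 675 = 1245 dm^2


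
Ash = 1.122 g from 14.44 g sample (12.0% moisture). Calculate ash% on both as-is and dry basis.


As-is ash = 7.77%
Dry-basis ash = 8.83%


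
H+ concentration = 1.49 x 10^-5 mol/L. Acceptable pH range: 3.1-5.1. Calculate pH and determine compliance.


pH = 4.83
Compliant: Yes


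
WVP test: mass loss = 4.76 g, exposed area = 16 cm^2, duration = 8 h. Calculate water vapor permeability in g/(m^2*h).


371.88 g/(m^2*h)

WVP = mass_loss / (area x time) x 10000
WVP = 4.76 / (16 x 8) x 10000
WVP = 4.76 / 128 x 10000 = 371.88 g/(m^2*h)


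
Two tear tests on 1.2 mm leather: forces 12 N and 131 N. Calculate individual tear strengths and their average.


Tear 1 = 12 / 1.2 = 10.0 N/mm
Tear 2 = 131 / 1.2 = 109.2 N/mm
Average = (10.0 + 109.2) / 2 = 59.6 N/mm


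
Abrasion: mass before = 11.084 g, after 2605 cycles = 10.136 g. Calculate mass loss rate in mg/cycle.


0.364 mg/cycle

Mass loss = 11.084 - 10.136 = 0.948 g
Rate = 0.948 / 2605 x 1000 = 0.364 mg/cycle


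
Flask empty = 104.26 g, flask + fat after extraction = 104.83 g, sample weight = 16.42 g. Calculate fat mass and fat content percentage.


Fat mass = 104.83 - 104.26 = 0.57 g
Fat% = 0.57 / 16.42 x 100 = 3.5%


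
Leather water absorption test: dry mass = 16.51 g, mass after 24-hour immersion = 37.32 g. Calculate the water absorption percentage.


Water absorbed = 37.32 - 16.51 = 20.81 g
WA% = 20.81 / 16.51 x 100 = 126.0%


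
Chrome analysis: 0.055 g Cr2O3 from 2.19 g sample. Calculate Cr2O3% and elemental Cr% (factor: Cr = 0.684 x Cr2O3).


Cr2O3% = 0.055 / 2.19 x 100 = 2.51%
Cr% = 2.51 x 0.684 = 1.72%


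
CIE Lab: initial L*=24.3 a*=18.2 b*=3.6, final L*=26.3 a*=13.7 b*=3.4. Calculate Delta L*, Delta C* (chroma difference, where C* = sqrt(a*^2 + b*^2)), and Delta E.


Delta L* = 26.3 - 24.3 = 2.0
C1* = sqrt((18.2)^2 + (3.6)^2) = 18.553
C2* = sqrt((13.7)^2 + (3.4)^2) = 14.116
Delta C* = 14.116 - 18.553 = -4.44
Delta E = sqrt((2.0)^2 + (-4.5)^2 + (-0.2)^2) = 4.93


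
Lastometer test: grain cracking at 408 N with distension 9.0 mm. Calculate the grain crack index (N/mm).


45.3 N/mm

Grain crack index = force / distension
Index = 408 / 9.0 = 45.3 N/mm


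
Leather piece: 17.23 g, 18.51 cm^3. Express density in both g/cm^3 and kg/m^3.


Density = 17.23 / 18.51 = 0.931 g/cm^3
Convert: 0.931 x 1000 = 931 kg/m^3


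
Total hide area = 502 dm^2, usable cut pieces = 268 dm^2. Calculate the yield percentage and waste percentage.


Yield = 268 / 502 x 100 = 53.4%
Waste = 502 - 268 = 234 dm^2
Waste% = 100 - 53.4 = 46.6%


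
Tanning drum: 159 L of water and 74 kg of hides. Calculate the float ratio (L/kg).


Float ratio = water / hide weight
Ratio = 159 / 74 = 2.1


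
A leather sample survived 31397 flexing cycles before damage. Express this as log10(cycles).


log10(31397) = 4.50


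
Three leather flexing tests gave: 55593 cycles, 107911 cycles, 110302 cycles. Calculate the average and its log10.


Average = (55593 + 107911 + 110302) / 3 = 91269 cycles
log10(91269) = 4.96


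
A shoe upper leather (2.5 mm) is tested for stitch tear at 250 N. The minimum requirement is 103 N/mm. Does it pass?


STS = 100.0 N/mm
Passes: No

STS = 250 / 2.5 = 100.0 N/mm
Minimum required: 103 N/mm
Passes: No


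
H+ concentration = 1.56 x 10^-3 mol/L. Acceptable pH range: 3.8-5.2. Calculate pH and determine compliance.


pH = -log10(1.56 x 10^-3) = 2.81
Range: 3.8 to 5.2
Compliant: No


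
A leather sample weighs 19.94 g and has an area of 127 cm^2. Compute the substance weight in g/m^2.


1570.1 g/m^2

Substance weight = mass / area x 10000
SW = 19.94 / 127 x 10000
SW = 1570.1 g/m^2


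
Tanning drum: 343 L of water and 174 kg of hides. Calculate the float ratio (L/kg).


2.0

Float ratio = water / hide weight
Ratio = 343 / 174 = 2.0


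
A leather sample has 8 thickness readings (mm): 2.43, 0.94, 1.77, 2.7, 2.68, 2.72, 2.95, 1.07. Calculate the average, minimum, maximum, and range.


Sum = 17.26
Average = 17.26 / 8 = 2.16 mm
Minimum = 0.94 mm
Maximum = 2.95 mm
Range = 2.95 - 0.94 = 2.01 mm


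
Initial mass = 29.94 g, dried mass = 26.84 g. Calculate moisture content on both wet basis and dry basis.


Moisture lost = 29.94 - 26.84 = 3.10 g
Wet basis MC = 3.10 / 29.94 x 100 = 10.4%
Dry basis MC = 3.10 / 26.84 x 100 = 11.5%


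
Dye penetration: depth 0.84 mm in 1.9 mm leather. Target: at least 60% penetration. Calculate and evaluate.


Penetration = 0.84 / 1.9 x 100 = 44.2%
Target: 60%
Meets target: No


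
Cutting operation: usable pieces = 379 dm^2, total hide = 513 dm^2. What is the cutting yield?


73.9%

Yield = usable / total x 100
Yield = 379 / 513 x 100 = 73.9%


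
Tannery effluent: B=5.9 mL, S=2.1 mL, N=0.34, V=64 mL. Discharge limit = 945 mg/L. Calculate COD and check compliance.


COD = 161.5 mg/L
Compliant: Yes


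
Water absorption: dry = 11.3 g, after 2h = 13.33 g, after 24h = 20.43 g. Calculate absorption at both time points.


WA (2h) = (13.33 - 11.3) / 11.3 x 100 = 18.0%
WA (24h) = (20.43 - 11.3) / 11.3 x 100 = 80.8%


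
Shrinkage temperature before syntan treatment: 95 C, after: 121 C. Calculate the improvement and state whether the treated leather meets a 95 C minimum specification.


Improvement = 121 - 95 = 26 C
Spec check: 121 C >= 95 C? Yes


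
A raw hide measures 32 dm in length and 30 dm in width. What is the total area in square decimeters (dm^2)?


960 dm^2


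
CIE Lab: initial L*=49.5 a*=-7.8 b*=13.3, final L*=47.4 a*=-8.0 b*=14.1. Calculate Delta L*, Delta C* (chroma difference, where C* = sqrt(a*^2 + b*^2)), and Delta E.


Delta L* = 47.4 - 49.5 = -2.1
C1* = sqrt((-7.8)^2 + (13.3)^2) = 15.418
C2* = sqrt((-8.0)^2 + (14.1)^2) = 16.211
Delta C* = 16.211 - 15.418 = 0.79
Delta E = sqrt((-2.1)^2 + (-0.2)^2 + (0.8)^2) = 2.26


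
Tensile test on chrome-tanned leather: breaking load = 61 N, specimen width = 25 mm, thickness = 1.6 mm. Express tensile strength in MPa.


1.53 MPa

Cross-section = 25 x 1.6 = 40.0 mm^2
TS = 61 / 40.0 = 1.53 MPa
(1 N/mm^2 = 1 MPa)


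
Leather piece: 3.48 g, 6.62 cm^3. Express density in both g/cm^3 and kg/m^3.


0.526 g/cm^3
526 kg/m^3

Density = 3.48 / 6.62 = 0.526 g/cm^3
Convert: 0.526 x 1000 = 526 kg/m^3


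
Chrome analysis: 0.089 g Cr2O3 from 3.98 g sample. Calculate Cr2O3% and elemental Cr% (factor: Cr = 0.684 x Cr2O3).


Cr2O3 = 2.24%
Cr = 1.53%

Cr2O3% = 0.089 / 3.98 x 100 = 2.24%
Cr% = 2.24 x 0.684 = 1.53%


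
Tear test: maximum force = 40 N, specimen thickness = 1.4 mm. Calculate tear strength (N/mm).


Tear strength = force / thickness
Tear = 40 / 1.4 = 28.6 N/mm


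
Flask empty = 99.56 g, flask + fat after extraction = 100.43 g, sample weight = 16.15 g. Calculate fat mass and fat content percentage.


Fat mass = 100.43 - 99.56 = 0.87 g
Fat% = 0.87 / 16.15 x 100 = 5.4%


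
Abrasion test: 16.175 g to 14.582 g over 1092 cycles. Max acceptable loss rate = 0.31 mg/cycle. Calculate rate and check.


Rate = 1.459 mg/cycle
Passes: No


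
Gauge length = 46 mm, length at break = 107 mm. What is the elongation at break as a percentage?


132.6%

Extension = 107 - 46 = 61 mm
Elongation = 61 / 46 x 100 = 132.6%


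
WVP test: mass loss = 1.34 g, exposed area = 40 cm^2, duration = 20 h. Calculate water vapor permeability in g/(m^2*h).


WVP = mass_loss / (area x time) x 10000
WVP = 1.34 / (40 x 20) x 10000
WVP = 1.34 / 800 x 10000 = 16.75 g/(m^2*h)


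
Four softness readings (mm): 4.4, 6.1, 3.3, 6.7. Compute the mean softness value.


Sum = 4.4 + 6.1 + 3.3 + 6.7
Mean = 20.5 / 4 = 5.13 mm


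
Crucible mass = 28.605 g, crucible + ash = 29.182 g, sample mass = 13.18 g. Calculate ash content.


Ash mass = 0.577 g
Ash content = 4.38%

Ash mass = 29.182 - 28.605 = 0.577 g
Ash% = 0.577 / 13.18 x 100 = 4.38%


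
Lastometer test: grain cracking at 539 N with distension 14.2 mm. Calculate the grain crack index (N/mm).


Grain crack index = force / distension
Index = 539 / 14.2 = 38.0 N/mm


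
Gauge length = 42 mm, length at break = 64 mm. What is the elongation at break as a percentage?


Extension = 64 - 42 = 22 mm
Elongation = 22 / 42 x 100 = 52.4%


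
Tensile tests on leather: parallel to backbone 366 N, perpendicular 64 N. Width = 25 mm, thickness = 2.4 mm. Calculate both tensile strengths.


Area = 25 x 2.4 = 60.0 mm^2
TS (parallel) = 366 / 60.0 = 6.10 N/mm^2
TS (perpendicular) = 64 / 60.0 = 1.07 N/mm^2


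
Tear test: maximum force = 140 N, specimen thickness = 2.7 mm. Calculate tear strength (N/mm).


Tear strength = force / thickness
Tear = 140 / 2.7 = 51.9 N/mm


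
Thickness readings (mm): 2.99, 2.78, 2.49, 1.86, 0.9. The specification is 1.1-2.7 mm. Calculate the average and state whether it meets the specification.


Average = 2.20 mm
Within specification: Yes

Sum = 11.02
Average = 11.02 / 5 = 2.20 mm
Specification range: 1.1 to 2.7 mm
Within spec: Yes


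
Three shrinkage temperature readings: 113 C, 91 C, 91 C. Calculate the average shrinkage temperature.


98.3 C


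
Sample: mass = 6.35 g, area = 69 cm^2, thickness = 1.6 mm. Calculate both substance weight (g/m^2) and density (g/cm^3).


SW = 6.35 / 69 x 10000 = 920.3 g/m^2
Volume = 69 x 1.6 / 10 = 11.04 cm^3
Density = 6.35 / 11.04 = 0.575 g/cm^3


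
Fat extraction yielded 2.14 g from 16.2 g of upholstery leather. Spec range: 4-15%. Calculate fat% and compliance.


Fat content = 13.2%
Compliant: Yes

Fat% = 2.14 / 16.2 x 100 = 13.2%
Spec range: 4-15%
Compliant: Yes


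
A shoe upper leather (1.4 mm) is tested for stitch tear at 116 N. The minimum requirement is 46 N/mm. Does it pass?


STS = 82.9 N/mm
Passes: Yes


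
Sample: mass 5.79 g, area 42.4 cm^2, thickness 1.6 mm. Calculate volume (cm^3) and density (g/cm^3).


Volume = 6.784 cm^3
Density = 0.853 g/cm^3

Thickness in cm = 1.6 / 10 = 0.16 cm
Volume = 42.4 x 0.16 = 6.784 cm^3
Density = 5.79 / 6.784 = 0.853 g/cm^3


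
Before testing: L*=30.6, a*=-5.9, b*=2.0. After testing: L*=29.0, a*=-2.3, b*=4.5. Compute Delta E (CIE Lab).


Delta E = 4.67


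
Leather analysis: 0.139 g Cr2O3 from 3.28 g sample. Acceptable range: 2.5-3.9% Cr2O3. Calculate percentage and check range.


Cr2O3 = 4.24%
Within range: No

Cr2O3% = 0.139 / 3.28 x 100 = 4.24%
Acceptable range: 2.5 to 3.9%
Within range: No


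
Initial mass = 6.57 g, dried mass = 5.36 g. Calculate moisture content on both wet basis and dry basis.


Moisture lost = 6.57 - 5.36 = 1.21 g
Wet basis MC = 1.21 / 6.57 x 100 = 18.4%
Dry basis MC = 1.21 / 5.36 x 100 = 22.6%


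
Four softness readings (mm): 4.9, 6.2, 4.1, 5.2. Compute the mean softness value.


5.10 mm

Sum = 4.9 + 6.2 + 4.1 + 5.2
Mean = 20.4 / 4 = 5.10 mm


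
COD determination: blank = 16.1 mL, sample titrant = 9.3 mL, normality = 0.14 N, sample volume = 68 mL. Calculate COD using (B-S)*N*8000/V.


COD = (16.1 - 9.3) x 0.14 x 8000 / 68
COD = 6.8 x 0.14 x 8000 / 68
COD = 112.0 mg/L


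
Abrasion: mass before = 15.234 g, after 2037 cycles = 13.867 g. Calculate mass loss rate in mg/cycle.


0.671 mg/cycle


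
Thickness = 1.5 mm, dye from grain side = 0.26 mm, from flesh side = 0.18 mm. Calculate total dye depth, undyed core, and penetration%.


Total dyed = 0.26 + 0.18 = 0.44 mm
Undyed core = 1.5 - 0.44 = 1.06 mm
Penetration = 0.44 / 1.5 x 100 = 29.3%


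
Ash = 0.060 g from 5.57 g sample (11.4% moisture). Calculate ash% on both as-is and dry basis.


As-is ash = 1.08%
Dry-basis ash = 1.22%


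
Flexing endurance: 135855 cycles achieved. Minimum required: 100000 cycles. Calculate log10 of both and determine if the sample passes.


Achieved: log10 = 5.13
Required: log10 = 5.00
Passes: Yes

log10(135855) = 5.13
log10(100000) = 5.00
Passes: Yes


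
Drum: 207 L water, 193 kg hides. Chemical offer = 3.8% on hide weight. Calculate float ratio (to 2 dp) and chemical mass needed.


Float ratio = 207 / 193 = 1.07
Chemical = 193 x 3.8 / 100 = 7.334 kg


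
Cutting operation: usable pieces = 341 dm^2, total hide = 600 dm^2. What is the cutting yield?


56.8%

Yield = usable / total x 100
Yield = 341 / 600 x 100 = 56.8%


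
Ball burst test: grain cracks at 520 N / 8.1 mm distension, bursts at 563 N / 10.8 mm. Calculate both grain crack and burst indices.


Crack index = 520 / 8.1 = 64.2 N/mm
Burst index = 563 / 10.8 = 52.1 N/mm


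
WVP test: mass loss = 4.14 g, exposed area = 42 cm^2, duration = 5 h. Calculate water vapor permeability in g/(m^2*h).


WVP = mass_loss / (area x time) x 10000
WVP = 4.14 / (42 x 5) x 10000
WVP = 4.14 / 210 x 10000 = 197.14 g/(m^2*h)


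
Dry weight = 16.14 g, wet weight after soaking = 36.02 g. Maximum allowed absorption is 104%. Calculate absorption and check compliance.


Absorption = 123.2%
Compliant: No

WA = (36.02 - 16.14) / 16.14 x 100 = 123.2%
Maximum allowed: 104%
Compliant: No


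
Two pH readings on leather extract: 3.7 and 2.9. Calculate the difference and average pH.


Difference = |3.7 - 2.9| = 0.8
Average = (3.7 + 2.9) / 2 = 3.30


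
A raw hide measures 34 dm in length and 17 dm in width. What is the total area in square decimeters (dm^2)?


578 dm^2

Area = length x width
Area = 34 x 17 = 578 dm^2


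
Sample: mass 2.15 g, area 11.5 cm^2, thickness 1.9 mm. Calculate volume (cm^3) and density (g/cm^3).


Thickness in cm = 1.9 / 10 = 0.19 cm
Volume = 11.5 x 0.19 = 2.185 cm^3
Density = 2.15 / 2.185 = 0.984 g/cm^3


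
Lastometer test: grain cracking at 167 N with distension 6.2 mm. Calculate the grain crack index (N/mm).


Grain crack index = force / distension
Index = 167 / 6.2 = 26.9 N/mm


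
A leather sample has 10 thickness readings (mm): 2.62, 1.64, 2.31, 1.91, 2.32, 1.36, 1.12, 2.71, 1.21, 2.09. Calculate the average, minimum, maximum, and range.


Sum = 19.29
Average = 19.29 / 10 = 1.93 mm
Minimum = 1.12 mm
Maximum = 2.71 mm
Range = 2.71 - 1.12 = 1.59 mm


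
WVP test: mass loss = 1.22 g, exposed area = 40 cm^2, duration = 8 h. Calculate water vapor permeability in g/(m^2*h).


38.13 g/(m^2*h)


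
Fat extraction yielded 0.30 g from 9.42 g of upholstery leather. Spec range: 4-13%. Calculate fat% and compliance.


Fat content = 3.2%
Compliant: No

Fat% = 0.30 / 9.42 x 100 = 3.2%
Spec range: 4-13%
Compliant: No


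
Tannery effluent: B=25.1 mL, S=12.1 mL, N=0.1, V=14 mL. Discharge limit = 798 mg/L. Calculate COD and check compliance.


COD = (25.1 - 12.1) x 0.1 x 8000 / 14 = 742.9 mg/L
Limit: 798 mg/L
Compliant: Yes


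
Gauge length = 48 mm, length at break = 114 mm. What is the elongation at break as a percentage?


137.5%

Extension = 114 - 48 = 66 mm
Elongation = 66 / 48 x 100 = 137.5%


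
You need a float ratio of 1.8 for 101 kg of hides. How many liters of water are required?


181.8 L

Water = hide weight x target ratio
Water = 101 x 1.8 = 181.8 L


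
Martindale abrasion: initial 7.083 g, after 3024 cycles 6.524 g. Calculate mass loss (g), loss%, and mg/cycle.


Mass loss = 0.559 g
Loss = 7.89%
Rate = 0.185 mg/cycle


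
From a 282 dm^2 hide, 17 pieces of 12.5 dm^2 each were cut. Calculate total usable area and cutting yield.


Usable area = 212.5 dm^2
Yield = 75.4%


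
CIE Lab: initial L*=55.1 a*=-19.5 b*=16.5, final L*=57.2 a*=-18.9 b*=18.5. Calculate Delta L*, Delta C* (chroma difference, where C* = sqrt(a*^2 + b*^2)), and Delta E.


Delta L* = 57.2 - 55.1 = 2.1
C1* = sqrt((-19.5)^2 + (16.5)^2) = 25.544
C2* = sqrt((-18.9)^2 + (18.5)^2) = 26.447
Delta C* = 26.447 - 25.544 = 0.90
Delta E = sqrt((2.1)^2 + (0.6)^2 + (2.0)^2) = 2.96


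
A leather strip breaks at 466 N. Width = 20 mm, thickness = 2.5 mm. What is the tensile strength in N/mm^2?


9.32 N/mm^2


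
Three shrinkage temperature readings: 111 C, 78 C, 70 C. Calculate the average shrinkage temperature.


86.3 C

Average = (111 + 78 + 70) / 3
Average = 259 / 3 = 86.3 C


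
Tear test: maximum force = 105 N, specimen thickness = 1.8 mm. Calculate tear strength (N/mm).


Tear strength = force / thickness
Tear = 105 / 1.8 = 58.3 N/mm


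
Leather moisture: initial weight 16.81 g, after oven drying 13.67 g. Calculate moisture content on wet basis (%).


18.7%


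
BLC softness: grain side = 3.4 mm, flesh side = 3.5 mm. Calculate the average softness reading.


3.45 mm

Average = (3.4 + 3.5) / 2
Average = 3.45 mm


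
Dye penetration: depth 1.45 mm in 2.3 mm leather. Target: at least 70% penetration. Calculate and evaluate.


Penetration = 1.45 / 2.3 x 100 = 63.0%
Target: 70%
Meets target: No


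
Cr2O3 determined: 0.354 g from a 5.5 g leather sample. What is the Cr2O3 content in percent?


Cr2O3% = 0.354 / 5.5 x 100
Cr2O3% = 6.44%


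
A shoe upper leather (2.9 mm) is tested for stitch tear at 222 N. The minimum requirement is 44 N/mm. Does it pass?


STS = 222 / 2.9 = 76.6 N/mm
Minimum required: 44 N/mm
Passes: Yes


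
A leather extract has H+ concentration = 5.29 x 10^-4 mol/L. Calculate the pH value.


pH = -log10[H+]
pH = -log10(5.29 x 10^-4) = 3.28


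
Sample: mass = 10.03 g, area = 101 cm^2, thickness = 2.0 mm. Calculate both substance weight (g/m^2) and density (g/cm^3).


SW = 10.03 / 101 x 10000 = 993.1 g/m^2
Volume = 101 x 2.0 / 10 = 20.20 cm^3
Density = 10.03 / 20.20 = 0.497 g/cm^3


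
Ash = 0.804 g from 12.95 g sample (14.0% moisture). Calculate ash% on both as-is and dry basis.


As-is ash% = 0.804 / 12.95 x 100 = 6.21%
Dry mass = 12.95 x (100 - 14.0) / 100 = 11.137 g
Dry-basis ash% = 0.804 / 11.137 x 100 = 7.22%


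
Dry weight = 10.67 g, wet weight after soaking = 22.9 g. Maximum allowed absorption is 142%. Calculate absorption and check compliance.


Absorption = 114.6%
Compliant: Yes

WA = (22.9 - 10.67) / 10.67 x 100 = 114.6%
Maximum allowed: 142%
Compliant: Yes


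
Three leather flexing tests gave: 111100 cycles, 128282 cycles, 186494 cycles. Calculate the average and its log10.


Average = 141959 cycles
log10 = 5.15

Average = (111100 + 128282 + 186494) / 3 = 141959 cycles
log10(141959) = 5.15


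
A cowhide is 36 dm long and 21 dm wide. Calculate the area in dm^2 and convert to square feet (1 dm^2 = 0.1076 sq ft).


Area = 36 x 21 = 756 dm^2
Conversion: 756 x 0.1076 = 81.35 sq ft


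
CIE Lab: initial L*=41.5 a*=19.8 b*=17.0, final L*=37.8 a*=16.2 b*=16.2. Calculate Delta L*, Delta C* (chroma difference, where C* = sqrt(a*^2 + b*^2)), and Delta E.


Delta L* = 37.8 - 41.5 = -3.7
C1* = sqrt((19.8)^2 + (17.0)^2) = 26.097
C2* = sqrt((16.2)^2 + (16.2)^2) = 22.910
Delta C* = 22.910 - 26.097 = -3.19
Delta E = sqrt((-3.7)^2 + (-3.6)^2 + (-0.8)^2) = 5.22


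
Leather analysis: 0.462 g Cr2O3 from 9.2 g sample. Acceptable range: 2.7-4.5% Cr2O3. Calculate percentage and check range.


Cr2O3 = 5.02%
Within range: No

Cr2O3% = 0.462 / 9.2 x 100 = 5.02%
Acceptable range: 2.7 to 4.5%
Within range: No


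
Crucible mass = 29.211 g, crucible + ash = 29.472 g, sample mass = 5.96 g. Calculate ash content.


Ash mass = 0.261 g
Ash content = 4.38%

Ash mass = 29.472 - 29.211 = 0.261 g
Ash% = 0.261 / 5.96 x 100 = 4.38%


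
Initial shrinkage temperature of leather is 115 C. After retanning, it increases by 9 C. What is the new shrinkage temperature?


124 C

New Ts = 115 + 9 = 124 C


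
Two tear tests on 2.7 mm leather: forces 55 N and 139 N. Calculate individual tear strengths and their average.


Tear 1 = 55 / 2.7 = 20.4 N/mm
Tear 2 = 139 / 2.7 = 51.5 N/mm
Average = (20.4 + 51.5) / 2 = 36.0 N/mm


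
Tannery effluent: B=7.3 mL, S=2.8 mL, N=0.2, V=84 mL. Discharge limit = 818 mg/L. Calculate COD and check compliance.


COD = (7.3 - 2.8) x 0.2 x 8000 / 84 = 85.7 mg/L
Limit: 818 mg/L
Compliant: Yes


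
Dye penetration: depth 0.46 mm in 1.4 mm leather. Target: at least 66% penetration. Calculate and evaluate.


Penetration = 0.46 / 1.4 x 100 = 32.9%
Target: 66%
Meets target: No


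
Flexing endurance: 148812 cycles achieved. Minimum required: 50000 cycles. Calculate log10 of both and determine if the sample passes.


log10(148812) = 5.17
log10(50000) = 4.70
Passes: Yes


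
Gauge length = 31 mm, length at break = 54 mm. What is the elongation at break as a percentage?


74.2%

Extension = 54 - 31 = 23 mm
Elongation = 23 / 31 x 100 = 74.2%


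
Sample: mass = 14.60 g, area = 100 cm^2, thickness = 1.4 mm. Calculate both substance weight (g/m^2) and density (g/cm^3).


Substance weight = 1460.0 g/m^2
Density = 1.043 g/cm^3

SW = 14.60 / 100 x 10000 = 1460.0 g/m^2
Volume = 100 x 1.4 / 10 = 14.00 cm^3
Density = 14.60 / 14.00 = 1.043 g/cm^3


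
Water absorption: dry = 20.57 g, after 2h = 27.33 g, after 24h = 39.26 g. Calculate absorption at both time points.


2h absorption = 32.9%
24h absorption = 90.9%


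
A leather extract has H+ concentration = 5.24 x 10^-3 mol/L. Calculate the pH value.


pH = -log10[H+]
pH = -log10(5.24 x 10^-3) = 2.28


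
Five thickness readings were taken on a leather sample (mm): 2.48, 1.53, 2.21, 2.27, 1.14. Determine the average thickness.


1.93 mm

Sum = 2.48 + 1.53 + 2.21 + 2.27 + 1.14 = 9.63
Average = 9.63 / 5 = 1.93 mm


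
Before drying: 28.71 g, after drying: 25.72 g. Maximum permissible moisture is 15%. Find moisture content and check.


MC = (28.71 - 25.72) / 28.71 x 100 = 10.4%
Maximum: 15%
Acceptable: Yes


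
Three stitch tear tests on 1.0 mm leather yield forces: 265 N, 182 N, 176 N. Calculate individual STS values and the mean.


STS1 = 265 / 1.0 = 265.0 N/mm
STS2 = 182 / 1.0 = 182.0 N/mm
STS3 = 176 / 1.0 = 176.0 N/mm
Mean = (265.0 + 182.0 + 176.0) / 3 = 207.7 N/mm


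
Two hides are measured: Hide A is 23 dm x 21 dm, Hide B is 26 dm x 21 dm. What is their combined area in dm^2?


1029 dm^2


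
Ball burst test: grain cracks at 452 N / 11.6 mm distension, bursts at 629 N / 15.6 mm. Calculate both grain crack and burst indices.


Crack index = 39.0 N/mm
Burst index = 40.3 N/mm

Crack index = 452 / 11.6 = 39.0 N/mm
Burst index = 629 / 15.6 = 40.3 N/mm


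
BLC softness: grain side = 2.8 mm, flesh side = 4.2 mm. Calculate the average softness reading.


3.50 mm

Average = (2.8 + 4.2) / 2
Average = 3.50 mm


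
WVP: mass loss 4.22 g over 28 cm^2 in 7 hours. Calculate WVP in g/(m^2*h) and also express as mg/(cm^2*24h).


WVP = 4.22 / (28 x 7) x 10000 = 215.31 g/(m^2*h)
Mass loss in mg = 4.22 x 1000 = 4220 mg
Per cm^2 per 24h in mg: 4220 x 24 / (28 x 7) = 101280 / 196 = 516.73 mg/(cm^2*24h)


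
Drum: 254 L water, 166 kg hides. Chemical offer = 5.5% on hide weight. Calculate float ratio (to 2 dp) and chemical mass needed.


Float ratio = 254 / 166 = 1.53
Chemical = 166 x 5.5 / 100 = 9.13 kg


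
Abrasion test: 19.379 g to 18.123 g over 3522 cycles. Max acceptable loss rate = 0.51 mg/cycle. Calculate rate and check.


Rate = 0.357 mg/cycle
Passes: Yes

Loss = 19.379 - 18.123 = 1.256 g
Rate = 1.256 g / 3522 cycles x 1000 = 0.357 mg/cycle
Max = 0.51 mg/cycle
Passes: Yes


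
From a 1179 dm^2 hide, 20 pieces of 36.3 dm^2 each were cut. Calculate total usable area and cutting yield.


Total usable = 20 x 36.3 = 726.0 dm^2
Yield = 726.0 / 1179 x 100 = 61.6%


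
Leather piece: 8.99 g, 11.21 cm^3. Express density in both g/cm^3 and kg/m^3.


0.802 g/cm^3
802 kg/m^3

Density = 8.99 / 11.21 = 0.802 g/cm^3
Convert: 0.802 x 1000 = 802 kg/m^3


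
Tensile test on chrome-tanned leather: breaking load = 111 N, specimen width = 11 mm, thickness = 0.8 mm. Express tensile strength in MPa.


Cross-section = 11 x 0.8 = 8.8 mm^2
TS = 111 / 8.8 = 12.61 MPa
(1 N/mm^2 = 1 MPa)


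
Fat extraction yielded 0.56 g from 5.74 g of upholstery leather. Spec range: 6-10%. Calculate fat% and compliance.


Fat content = 9.8%
Compliant: Yes

Fat% = 0.56 / 5.74 x 100 = 9.8%
Spec range: 6-10%
Compliant: Yes


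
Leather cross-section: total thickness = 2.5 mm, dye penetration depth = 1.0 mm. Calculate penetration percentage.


40.0%

Penetration% = 1.0 / 2.5 x 100
Penetration = 40.0%


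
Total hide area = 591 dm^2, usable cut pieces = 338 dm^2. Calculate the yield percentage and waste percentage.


Yield = 57.2%
Waste = 42.8%

Yield = 338 / 591 x 100 = 57.2%
Waste = 591 - 338 = 253 dm^2
Waste% = 100 - 57.2 = 42.8%


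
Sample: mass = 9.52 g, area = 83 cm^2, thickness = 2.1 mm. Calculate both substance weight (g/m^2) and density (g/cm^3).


SW = 9.52 / 83 x 10000 = 1147.0 g/m^2
Volume = 83 x 2.1 / 10 = 17.43 cm^3
Density = 9.52 / 17.43 = 0.546 g/cm^3


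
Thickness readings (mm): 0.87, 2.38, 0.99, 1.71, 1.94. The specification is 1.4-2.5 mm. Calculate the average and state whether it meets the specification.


Average = 1.58 mm
Within specification: Yes


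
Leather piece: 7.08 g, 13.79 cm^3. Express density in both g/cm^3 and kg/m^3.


0.513 g/cm^3
513 kg/m^3

Density = 7.08 / 13.79 = 0.513 g/cm^3
Convert: 0.513 x 1000 = 513 kg/m^3


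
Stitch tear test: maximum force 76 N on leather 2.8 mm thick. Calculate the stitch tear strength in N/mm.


27.1 N/mm

Stitch tear strength = force / thickness
STS = 76 / 2.8 = 27.1 N/mm


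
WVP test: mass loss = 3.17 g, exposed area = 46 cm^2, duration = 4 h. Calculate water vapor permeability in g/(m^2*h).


172.28 g/(m^2*h)


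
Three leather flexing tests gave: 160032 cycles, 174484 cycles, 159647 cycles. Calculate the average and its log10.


Average = (160032 + 174484 + 159647) / 3 = 164721 cycles
log10(164721) = 5.22


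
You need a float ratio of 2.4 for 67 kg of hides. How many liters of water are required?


Water = hide weight x target ratio
Water = 67 x 2.4 = 160.8 L


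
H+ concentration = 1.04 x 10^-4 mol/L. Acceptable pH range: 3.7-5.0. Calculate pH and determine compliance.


pH = 3.98
Compliant: Yes

pH = -log10(1.04 x 10^-4) = 3.98
Range: 3.7 to 5.0
Compliant: Yes


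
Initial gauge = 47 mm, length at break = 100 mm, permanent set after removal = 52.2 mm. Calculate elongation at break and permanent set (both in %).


Elongation at break = (100 - 47) / 47 x 100 = 112.8%
Permanent set = (52.2 - 47) / 47 x 100 = 11.1%


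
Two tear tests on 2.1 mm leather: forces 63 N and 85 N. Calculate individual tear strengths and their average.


Tear 1 = 63 / 2.1 = 30.0 N/mm
Tear 2 = 85 / 2.1 = 40.5 N/mm
Average = (30.0 + 40.5) / 2 = 35.3 N/mm


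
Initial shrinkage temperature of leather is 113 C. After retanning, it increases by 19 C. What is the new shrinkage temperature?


New Ts = 113 + 19 = 132 C


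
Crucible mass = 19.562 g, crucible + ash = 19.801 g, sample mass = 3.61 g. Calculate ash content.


Ash mass = 19.801 - 19.562 = 0.239 g
Ash% = 0.239 / 3.61 x 100 = 6.62%


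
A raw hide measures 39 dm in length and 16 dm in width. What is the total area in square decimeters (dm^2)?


624 dm^2

Area = length x width
Area = 39 x 16 = 624 dm^2


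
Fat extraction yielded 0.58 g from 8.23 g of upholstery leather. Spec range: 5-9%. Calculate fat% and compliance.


Fat% = 0.58 / 8.23 x 100 = 7.0%
Spec range: 5-9%
Compliant: Yes


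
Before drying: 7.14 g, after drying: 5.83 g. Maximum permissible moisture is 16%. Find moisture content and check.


Moisture content = 18.3%
Acceptable: No

MC = (7.14 - 5.83) / 7.14 x 100 = 18.3%
Maximum: 16%
Acceptable: No


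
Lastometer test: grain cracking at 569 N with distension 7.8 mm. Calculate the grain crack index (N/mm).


72.9 N/mm

Grain crack index = force / distension
Index = 569 / 7.8 = 72.9 N/mm


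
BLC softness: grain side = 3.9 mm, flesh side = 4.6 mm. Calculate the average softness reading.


4.25 mm

Average = (3.9 + 4.6) / 2
Average = 4.25 mm


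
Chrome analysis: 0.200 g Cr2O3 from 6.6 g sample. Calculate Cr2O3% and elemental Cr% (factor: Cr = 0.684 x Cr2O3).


Cr2O3% = 0.200 / 6.6 x 100 = 3.03%
Cr% = 3.03 x 0.684 = 2.07%


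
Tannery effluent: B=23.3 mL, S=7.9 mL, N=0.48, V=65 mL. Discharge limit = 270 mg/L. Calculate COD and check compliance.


COD = (23.3 - 7.9) x 0.48 x 8000 / 65 = 909.8 mg/L
Limit: 270 mg/L
Compliant: No


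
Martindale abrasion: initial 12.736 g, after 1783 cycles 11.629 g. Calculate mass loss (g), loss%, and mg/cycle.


Mass loss = 1.107 g
Loss = 8.69%
Rate = 0.621 mg/cycle

Loss = 12.736 - 11.629 = 1.107 g
Loss% = 1.107 / 12.736 x 100 = 8.69%
Rate = 1.107 / 1783 x 1000 = 0.621 mg/cycle


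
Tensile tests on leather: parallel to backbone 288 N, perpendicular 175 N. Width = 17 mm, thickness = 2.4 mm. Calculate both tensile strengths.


Parallel = 7.06 N/mm^2
Perpendicular = 4.29 N/mm^2

Area = 17 x 2.4 = 40.8 mm^2
TS (parallel) = 288 / 40.8 = 7.06 N/mm^2
TS (perpendicular) = 175 / 40.8 = 4.29 N/mm^2


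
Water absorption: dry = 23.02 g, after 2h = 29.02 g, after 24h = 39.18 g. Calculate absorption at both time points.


2h absorption = 26.1%
24h absorption = 70.2%

WA (2h) = (29.02 - 23.02) / 23.02 x 100 = 26.1%
WA (24h) = (39.18 - 23.02) / 23.02 x 100 = 70.2%


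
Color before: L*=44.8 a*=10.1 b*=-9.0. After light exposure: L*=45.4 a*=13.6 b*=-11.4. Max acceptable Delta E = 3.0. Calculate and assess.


Delta E = 4.29
Passes: No

dL = 0.6, da = 3.5, db = -2.4
dE = sqrt((0.6)^2 + (3.5)^2 + (-2.4)^2) = 4.29
Max = 3.0
Passes: No


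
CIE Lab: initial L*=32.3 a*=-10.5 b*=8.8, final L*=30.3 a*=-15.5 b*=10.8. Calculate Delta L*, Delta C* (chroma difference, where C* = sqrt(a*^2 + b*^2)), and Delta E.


Delta L* = -2.0
Delta C* = 5.19
Delta E = 5.74


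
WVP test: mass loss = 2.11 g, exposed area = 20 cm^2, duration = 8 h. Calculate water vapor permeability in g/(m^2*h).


WVP = mass_loss / (area x time) x 10000
WVP = 2.11 / (20 x 8) x 10000
WVP = 2.11 / 160 x 10000 = 131.88 g/(m^2*h)


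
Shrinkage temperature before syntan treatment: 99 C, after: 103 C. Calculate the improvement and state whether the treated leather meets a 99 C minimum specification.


Improvement = 103 - 99 = 4 C
Spec check: 103 C >= 99 C? Yes


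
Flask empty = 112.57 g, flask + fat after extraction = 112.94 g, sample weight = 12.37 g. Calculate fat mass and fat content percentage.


Fat mass = 112.94 - 112.57 = 0.37 g
Fat% = 0.37 / 12.37 x 100 = 3.0%


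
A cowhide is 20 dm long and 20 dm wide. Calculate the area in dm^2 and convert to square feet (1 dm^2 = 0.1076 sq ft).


Area = 20 x 20 = 400 dm^2
Conversion: 400 x 0.1076 = 43.04 sq ft


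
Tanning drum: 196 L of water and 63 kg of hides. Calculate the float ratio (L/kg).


Float ratio = water / hide weight
Ratio = 196 / 63 = 3.1


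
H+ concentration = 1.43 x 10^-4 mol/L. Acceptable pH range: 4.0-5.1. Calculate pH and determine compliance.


pH = 3.84
Compliant: No

pH = -log10(1.43 x 10^-4) = 3.84
Range: 4.0 to 5.1
Compliant: No


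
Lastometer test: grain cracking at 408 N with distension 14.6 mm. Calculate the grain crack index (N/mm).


27.9 N/mm

Grain crack index = force / distension
Index = 408 / 14.6 = 27.9 N/mm


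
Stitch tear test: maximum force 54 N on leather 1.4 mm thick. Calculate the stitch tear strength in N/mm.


38.6 N/mm

Stitch tear strength = force / thickness
STS = 54 / 1.4 = 38.6 N/mm


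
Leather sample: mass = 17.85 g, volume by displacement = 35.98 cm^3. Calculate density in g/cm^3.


Density = mass / volume
Density = 17.85 / 35.98 = 0.496 g/cm^3


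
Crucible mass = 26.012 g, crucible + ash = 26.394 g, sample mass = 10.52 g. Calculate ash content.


Ash mass = 0.382 g
Ash content = 3.63%

Ash mass = 26.394 - 26.012 = 0.382 g
Ash% = 0.382 / 10.52 x 100 = 3.63%


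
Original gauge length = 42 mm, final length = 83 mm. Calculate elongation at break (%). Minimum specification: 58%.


Extension = 83 - 42 = 41 mm
Elongation = 41 / 42 x 100 = 97.6%
Minimum required: 58%
Meets specification: Yes


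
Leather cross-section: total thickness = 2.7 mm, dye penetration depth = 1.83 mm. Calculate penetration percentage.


67.8%


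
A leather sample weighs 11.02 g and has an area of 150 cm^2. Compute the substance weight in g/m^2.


734.7 g/m^2

Substance weight = mass / area x 10000
SW = 11.02 / 150 x 10000
SW = 734.7 g/m^2


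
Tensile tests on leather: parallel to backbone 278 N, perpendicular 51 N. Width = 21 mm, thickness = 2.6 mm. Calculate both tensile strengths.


Parallel = 5.09 N/mm^2
Perpendicular = 0.93 N/mm^2

Area = 21 x 2.6 = 54.6 mm^2
TS (parallel) = 278 / 54.6 = 5.09 N/mm^2
TS (perpendicular) = 51 / 54.6 = 0.93 N/mm^2
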